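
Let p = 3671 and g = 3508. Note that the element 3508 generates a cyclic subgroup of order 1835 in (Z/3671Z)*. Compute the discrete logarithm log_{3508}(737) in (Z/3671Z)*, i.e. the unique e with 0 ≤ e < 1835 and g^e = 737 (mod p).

487

Baby-step giant-step with m = ceil(sqrt(1835)) = 43.
Baby table (3508^j mod 3671 for j=0..42):
  0:1  1:3508  2:872  3:1033  4:487  5:1381  6:2499  7:144
  8:2225  9:754  10:1912  11:379  12:630  13:98  14:2381  15:1023
  16:2117  17:3  18:3182  19:2616  20:3099  21:1461  22:472  23:155
  24:432  25:3004  26:2262  27:2065  28:1137  29:1890  30:294  31:3472
  32:3069  33:2680  34:9  35:2204  36:506  37:1955  38:712  39:1416
  40:465  41:1296  42:1670
Giant step factor: 3508^(-43) ≡ 1578 (mod 3671).
Scan 737·1578^i mod 3671 for i = 0, 1, …:
  i=0: 737   i=1: 2950   i=2: 272   i=3: 3380
  i=4: 3348   i=5: 575   i=6: 613   i=7: 1841
  i=8: 1337   i=9: 2632   i=10: 1395   i=11: 2381
Match at i=11, j=14: e = 11·43 + 14 = 487.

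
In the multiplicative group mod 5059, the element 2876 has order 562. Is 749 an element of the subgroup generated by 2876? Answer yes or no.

yes

749 ∈ ⟨2876⟩ iff 749^562 ≡ 1 (mod 5059), since |⟨2876⟩| = 562.
749^562 mod 5059 = 1.
Since 1 = 1, 749 lies in the subgroup.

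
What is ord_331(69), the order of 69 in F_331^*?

The order of 69 must divide p − 1 = 330 = 2 · 3 · 5 · 11.
Divisors: 1, 2, 3, 5, 6, 10, 11, 15, 22, 30, 33, 55, 66, 110, 165, 330.
Check each in increasing order: 69^1 ≡ 69;  69^2 ≡ 127;  69^3 ≡ 157;  69^5 ≡ 79;  69^6 ≡ 155;  69^10 ≡ 283;  69^11 ≡ 329;  69^15 ≡ 180;  69^22 ≡ 4;  69^30 ≡ 293;  69^33 ≡ 323;  69^55 ≡ 299;  69^66 ≡ 64;  69^110 ≡ 31;  69^165 ≡ 1.
Smallest exponent giving 1 is 165.

165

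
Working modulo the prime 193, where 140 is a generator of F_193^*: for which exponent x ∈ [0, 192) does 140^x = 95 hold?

Baby-step giant-step with m = ceil(sqrt(192)) = 14.
Baby table (140^j mod 193 for j=0..13):
  0:1  1:140  2:107  3:119  4:62  5:188  6:72  7:44
  8:177  9:76  10:25  11:26  12:166  13:80
Giant step factor: 140^(-14) ≡ 161 (mod 193).
Scan 95·161^i mod 193 for i = 0, 1, …:
  i=0: 95   i=1: 48   i=2: 8   i=3: 130
  i=4: 86   i=5: 143   i=6: 56   i=7: 138
  i=8: 23   i=9: 36   i=10: 6   i=11: 1
Match at i=11, j=0: x = 11·14 + 0 = 154.

154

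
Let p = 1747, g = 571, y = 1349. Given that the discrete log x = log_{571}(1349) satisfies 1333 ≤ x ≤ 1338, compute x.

1337

Compute 571^1333 mod 1747 = 1416, then multiply by 571 repeatedly:
  571^1333=1416  571^1334=1422  571^1335=1354  571^1336=960  571^1337=1349
Found 1349 at exponent 1337.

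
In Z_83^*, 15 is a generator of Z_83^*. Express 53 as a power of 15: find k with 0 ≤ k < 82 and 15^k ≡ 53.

Baby-step giant-step with m = ceil(sqrt(82)) = 10.
Baby table (15^j mod 83 for j=0..9):
  0:1  1:15  2:59  3:55  4:78  5:8  6:37  7:57
  8:25  9:43
Giant step factor: 15^(-10) ≡ 48 (mod 83).
Scan 53·48^i mod 83 for i = 0, 1, …:
  i=0: 53   i=1: 54   i=2: 19   i=3: 82
  i=4: 35   i=5: 20   i=6: 47   i=7: 15
Match at i=7, j=1: k = 7·10 + 1 = 71.

71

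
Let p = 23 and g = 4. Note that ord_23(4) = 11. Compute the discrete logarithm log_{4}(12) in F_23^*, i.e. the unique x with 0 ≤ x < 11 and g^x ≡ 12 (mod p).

5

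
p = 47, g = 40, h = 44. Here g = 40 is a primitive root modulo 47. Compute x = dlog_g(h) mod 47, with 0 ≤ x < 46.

15

Successive powers of 40 modulo 47:
  40^0=1  40^1=40  40^2=2  40^3=33  40^4=4  40^5=19
  40^6=8  40^7=38  40^8=16  40^9=29  40^10=32  40^11=11
  40^12=17  40^13=22  40^14=34  40^15=44
So 40^15 ≡ 44 (mod 47), giving x = 15.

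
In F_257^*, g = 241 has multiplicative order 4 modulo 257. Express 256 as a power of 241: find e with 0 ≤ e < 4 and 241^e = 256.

2

Successive powers of 241 modulo 257:
  241^0=1  241^1=241  241^2=256
So 241^2 ≡ 256 (mod 257), giving e = 2.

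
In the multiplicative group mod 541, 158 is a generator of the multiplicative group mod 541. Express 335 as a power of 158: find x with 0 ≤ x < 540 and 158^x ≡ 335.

31

Baby-step giant-step with m = ceil(sqrt(540)) = 24.
Baby table (158^j mod 541 for j=0..23):
  0:1  1:158  2:78  3:422  4:133  5:456  6:95  7:403
  8:377  9:56  10:192  11:40  12:369  13:415  14:109  15:451
  16:387  17:13  18:431  19:473  20:76  21:106  22:518  23:153
Giant step factor: 158^(-24) ≡ 174 (mod 541).
Scan 335·174^i mod 541 for i = 0, 1, …:
  i=0: 335   i=1: 403
Match at i=1, j=7: x = 1·24 + 7 = 31.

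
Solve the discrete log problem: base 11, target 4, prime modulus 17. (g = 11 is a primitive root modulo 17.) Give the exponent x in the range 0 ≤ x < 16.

4

Successive powers of 11 modulo 17:
  11^0=1  11^1=11  11^2=2  11^3=5  11^4=4
So 11^4 ≡ 4 (mod 17), giving x = 4.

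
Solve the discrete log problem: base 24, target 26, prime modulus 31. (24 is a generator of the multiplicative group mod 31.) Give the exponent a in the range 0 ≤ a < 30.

Successive powers of 24 modulo 31:
  24^0=1  24^1=24  24^2=18  24^3=29  24^4=14  24^5=26
So 24^5 ≡ 26 (mod 31), giving a = 5.

5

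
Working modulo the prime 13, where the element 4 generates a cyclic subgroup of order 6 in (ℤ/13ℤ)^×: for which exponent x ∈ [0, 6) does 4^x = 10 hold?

5

Successive powers of 4 modulo 13:
  4^0=1  4^1=4  4^2=3  4^3=12  4^4=9  4^5=10
So 4^5 ≡ 10 (mod 13), giving x = 5.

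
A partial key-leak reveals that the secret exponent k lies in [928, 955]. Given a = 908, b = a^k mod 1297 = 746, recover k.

941

Compute 908^928 mod 1297 = 56, then multiply by 908 repeatedly:
  908^928=56  908^929=265  908^930=675  908^931=716  908^932=331
  908^933=941  908^934=1002  908^935=619  908^936=451  908^937=953
  908^938=225  908^939=671  908^940=975  908^941=746
Found 746 at exponent 941.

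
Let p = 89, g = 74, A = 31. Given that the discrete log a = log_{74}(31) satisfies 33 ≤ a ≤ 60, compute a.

Compute 74^33 mod 89 = 37, then multiply by 74 repeatedly:
  74^33=37  74^34=68  74^35=48  74^36=81  74^37=31
Found 31 at exponent 37.

37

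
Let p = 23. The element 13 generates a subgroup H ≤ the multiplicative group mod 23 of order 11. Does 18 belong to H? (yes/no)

⟨13⟩ has order 11; its elements mod 23 are {1, 2, 3, 4, 6, 8, 9, 12, 13, 16, 18}.
18 is in this set.

yes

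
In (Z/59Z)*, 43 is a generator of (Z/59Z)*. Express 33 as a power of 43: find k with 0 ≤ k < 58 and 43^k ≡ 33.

Baby-step giant-step with m = ceil(sqrt(58)) = 8.
Baby table (43^j mod 59 for j=0..7):
  0:1  1:43  2:20  3:34  4:46  5:31  6:35  7:30
Giant step factor: 43^(-8) ≡ 22 (mod 59).
Scan 33·22^i mod 59 for i = 0, 1, …:
  i=0: 33   i=1: 18   i=2: 42   i=3: 39
  i=4: 32   i=5: 55   i=6: 30
Match at i=6, j=7: k = 6·8 + 7 = 55.

55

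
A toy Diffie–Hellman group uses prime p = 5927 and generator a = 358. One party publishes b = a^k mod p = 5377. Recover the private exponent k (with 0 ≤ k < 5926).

872

Baby-step giant-step with m = ceil(sqrt(5926)) = 77.
Baby table (358^j mod 5927 for j=0..76):
  0:1  1:358  2:3697  3:1805  4:147  5:5210  6:4102  7:4547
  8:3828  9:1287  10:4367  11:4585  12:5578  13:5452  14:1833  15:4244
  16:2040  17:1299  18:2736  19:1533  20:3530  21:1289  22:5083  23:125
  24:3261  25:5746  26:399  27:594  28:5207  29:3028  30:5310  31:4340
  32:846  33:591  34:4133  35:3791  36:5822  37:3899  38:2997  39:139
  40:2346  41:4161  42:1961  43:2652  44:1096  45:1186  46:3771  47:4589
  48:1083  49:2459  50:3126  51:4832  52:5099  53:5853  54:3143  55:4991
  56:2751  57:976  58:5642  59:4656  60:1361  61:1224  62:5521  63:2827
  64:4476  65:2118  66:5515  67:679  68:75  69:3142  70:4633  71:4981
  72:5098  73:5495  74:5373  75:3186  76:2604
Giant step factor: 358^(-77) ≡ 3949 (mod 5927).
Scan 5377·3949^i mod 5927 for i = 0, 1, …:
  i=0: 5377   i=1: 3259   i=2: 2274   i=3: 621
  i=4: 4478   i=5: 3381   i=6: 3965   i=7: 4578
  i=8: 1172   i=9: 5168   i=10: 1771   i=11: 5746
Match at i=11, j=25: k = 11·77 + 25 = 872.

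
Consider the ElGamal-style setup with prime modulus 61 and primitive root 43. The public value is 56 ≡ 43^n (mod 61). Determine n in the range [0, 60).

4

Baby-step giant-step with m = ceil(sqrt(60)) = 8.
Baby table (43^j mod 61 for j=0..7):
  0:1  1:43  2:19  3:24  4:56  5:29  6:27  7:2
Giant step factor: 43^(-8) ≡ 22 (mod 61).
Scan 56·22^i mod 61 for i = 0, 1, …:
  i=0: 56
Match at i=0, j=4: n = 0·8 + 4 = 4.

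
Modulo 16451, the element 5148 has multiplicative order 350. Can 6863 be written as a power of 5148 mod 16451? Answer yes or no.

no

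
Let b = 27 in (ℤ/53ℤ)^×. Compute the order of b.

The order of 27 must divide p − 1 = 52 = 2^2 · 13.
Divisors: 1, 2, 4, 13, 26, 52.
Check each in increasing order: 27^1 ≡ 27;  27^2 ≡ 40;  27^4 ≡ 10;  27^13 ≡ 23;  27^26 ≡ 52;  27^52 ≡ 1.
Smallest exponent giving 1 is 52.

52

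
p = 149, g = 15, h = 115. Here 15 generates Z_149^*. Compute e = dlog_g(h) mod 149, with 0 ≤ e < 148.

101

Baby-step giant-step with m = ceil(sqrt(148)) = 13.
Baby table (15^j mod 149 for j=0..12):
  0:1  1:15  2:76  3:97  4:114  5:71  6:22  7:32
  8:33  9:48  10:124  11:72  12:37
Giant step factor: 15^(-13) ≡ 109 (mod 149).
Scan 115·109^i mod 149 for i = 0, 1, …:
  i=0: 115   i=1: 19   i=2: 134   i=3: 4
  i=4: 138   i=5: 142   i=6: 131   i=7: 124
Match at i=7, j=10: e = 7·13 + 10 = 101.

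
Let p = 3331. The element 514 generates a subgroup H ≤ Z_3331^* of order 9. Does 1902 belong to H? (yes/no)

no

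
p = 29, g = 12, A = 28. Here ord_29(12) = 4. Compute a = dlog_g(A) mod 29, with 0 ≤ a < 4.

2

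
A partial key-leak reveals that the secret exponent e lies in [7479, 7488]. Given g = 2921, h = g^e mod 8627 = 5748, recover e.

7487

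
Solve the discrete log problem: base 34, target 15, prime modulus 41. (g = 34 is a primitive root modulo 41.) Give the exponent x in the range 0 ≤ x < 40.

23

Successive powers of 34 modulo 41:
  34^0=1  34^1=34  34^2=8  34^3=26  34^4=23  34^5=3
  34^6=20  34^7=24  34^8=37  34^9=28  34^10=9  34^11=19
  34^12=31  34^13=29  34^14=2  34^15=27  34^16=16  34^17=11
  34^18=5  34^19=6  34^20=40  34^21=7  34^22=33  34^23=15
So 34^23 ≡ 15 (mod 41), giving x = 23.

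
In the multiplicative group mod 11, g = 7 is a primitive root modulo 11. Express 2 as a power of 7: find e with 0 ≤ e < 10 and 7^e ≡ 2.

3

Successive powers of 7 modulo 11:
  7^0=1  7^1=7  7^2=5  7^3=2
So 7^3 ≡ 2 (mod 11), giving e = 3.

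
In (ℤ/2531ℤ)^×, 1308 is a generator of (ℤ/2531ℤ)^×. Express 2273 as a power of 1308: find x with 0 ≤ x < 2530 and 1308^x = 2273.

Baby-step giant-step with m = ceil(sqrt(2530)) = 51.
Baby table (1308^j mod 2531 for j=0..50):
  0:1  1:1308  2:2439  3:1152  4:871  5:318  6:860  7:1116
  8:1872  9:1099  10:2415  11:132  12:548  13:511  14:204  15:1077
  16:1480  17:2156  18:514  19:1597  20:801  21:2405  22:2238  23:1468
  24:1646  25:1618  26:428  27:473  28:1120  29:2042  30:731  31:1961
  32:1085  33:1820  34:1420  35:2137  36:972  37:814  38:1692  39:1042
  40:1258  41:314  42:690  43:1484  44:2326  45:146  46:1143  47:1754
  48:1146  49:616  50:870
Giant step factor: 1308^(-51) ≡ 565 (mod 2531).
Scan 2273·565^i mod 2531 for i = 0, 1, …:
  i=0: 2273   i=1: 1028   i=2: 1221   i=3: 1433
  i=4: 2256   i=5: 1547   i=6: 860
Match at i=6, j=6: x = 6·51 + 6 = 312.

312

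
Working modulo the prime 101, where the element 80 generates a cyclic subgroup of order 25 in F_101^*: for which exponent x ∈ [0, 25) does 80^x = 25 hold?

16

Successive powers of 80 modulo 101:
  80^0=1  80^1=80  80^2=37  80^3=31  80^4=56  80^5=36
  80^6=52  80^7=19  80^8=5  80^9=97  80^10=84  80^11=54
  80^12=78  80^13=79  80^14=58  80^15=95  80^16=25
So 80^16 ≡ 25 (mod 101), giving x = 16.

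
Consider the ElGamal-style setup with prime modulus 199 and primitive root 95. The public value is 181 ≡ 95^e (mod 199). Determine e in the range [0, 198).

117

Baby-step giant-step with m = ceil(sqrt(198)) = 15.
Baby table (95^j mod 199 for j=0..14):
  0:1  1:95  2:70  3:83  4:124  5:39  6:123  7:143
  8:53  9:60  10:128  11:21  12:5  13:77  14:151
Giant step factor: 95^(-15) ≡ 82 (mod 199).
Scan 181·82^i mod 199 for i = 0, 1, …:
  i=0: 181   i=1: 116   i=2: 159   i=3: 103
  i=4: 88   i=5: 52   i=6: 85   i=7: 5
Match at i=7, j=12: e = 7·15 + 12 = 117.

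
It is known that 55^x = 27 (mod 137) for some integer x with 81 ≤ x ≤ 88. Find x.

87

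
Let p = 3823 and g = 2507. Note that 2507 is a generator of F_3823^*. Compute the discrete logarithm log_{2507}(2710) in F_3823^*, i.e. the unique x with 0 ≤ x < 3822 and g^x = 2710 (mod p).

Baby-step giant-step with m = ceil(sqrt(3822)) = 62.
Baby table (2507^j mod 3823 for j=0..61):
  0:1  1:2507  2:37  3:1007  4:1369  5:2852  6:954  7:2303
  8:891  9:1105  10:2383  11:2655  12:242  13:2660  14:1308  15:2845
  16:2520  17:2044  18:1488  19:2991  20:1534  21:3623  22:3236  23:246
  24:1219  25:1456  26:3050  27:350  28:1983  29:1481  30:734  31:1275
  32:397  33:1299  34:3220  35:2187  36:627  37:636  38:261  39:594
  40:2011  41:2863  42:1770  43:2710  44:499  45:872  46:3171  47:1680
  48:2637  49:992  50:1994  51:2297  52:1141  53:883  54:164  55:2087
  56:2245  57:759  58:2782  59:1322  60:3536  61:3038
Giant step factor: 2507^(-62) ≡ 958 (mod 3823).
Scan 2710·958^i mod 3823 for i = 0, 1, …:
  i=0: 2710
Match at i=0, j=43: x = 0·62 + 43 = 43.

43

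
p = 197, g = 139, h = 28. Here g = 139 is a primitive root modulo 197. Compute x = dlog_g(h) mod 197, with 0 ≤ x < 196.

Baby-step giant-step with m = ceil(sqrt(196)) = 14.
Baby table (139^j mod 197 for j=0..13):
  0:1  1:139  2:15  3:115  4:28  5:149  6:26  7:68
  8:193  9:35  10:137  11:131  12:85  13:192
Giant step factor: 139^(-14) ≡ 161 (mod 197).
Scan 28·161^i mod 197 for i = 0, 1, …:
  i=0: 28
Match at i=0, j=4: x = 0·14 + 4 = 4.

4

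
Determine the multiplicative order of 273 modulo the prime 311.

The order of 273 must divide p − 1 = 310 = 2 · 5 · 31.
Divisors: 1, 2, 5, 10, 31, 62, 155, 310.
Check each in increasing order: 273^1 ≡ 273;  273^2 ≡ 200;  273^5 ≡ 168;  273^10 ≡ 234;  273^31 ≡ 52;  273^62 ≡ 216;  273^155 ≡ 1.
Smallest exponent giving 1 is 155.

155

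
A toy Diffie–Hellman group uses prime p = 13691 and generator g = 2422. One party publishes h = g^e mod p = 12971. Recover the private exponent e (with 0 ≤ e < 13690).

Baby-step giant-step with m = ceil(sqrt(13690)) = 118.
Baby table (2422^j mod 13691 for j=0..117):
  0:1  1:2422  2:6336  3:11872  4:2884  5:2638  6:9230  7:11348
  8:7019  9:9487  10:4016  11:6142  12:7498  13:5890  14:13249  15:11065
  16:6143  17:9920  18:12226  19:11430  20:258  21:8781  22:5459  23:9883
  24:4758  25:9745  26:12797  27:11601  28:3690  29:10648  30:9303  31:10171
  32:4053  33:13610  34:9183  35:7042  36:10429  37:12834  38:5378  39:5375
  40:11800  41:6483  42:11940  43:3288  44:9065  45:8757  46:2095  47:8420
  48:7341  49:8984  50:4249  51:9137  52:5158  53:6484  54:671  55:9624
  56:7246  57:11641  58:4733  59:3959  60:4998  61:2312  62:45  63:13153
  64:11300  65:291  66:6561  67:9182  68:4620  69:4093  70:962  71:2494
  72:2737  73:2570  74:8826  75:4921  76:7492  77:5049  78:2615  79:8288
  80:2530  81:7783  82:11610  83:11797  84:12908  85:6623  86:8745  87:413
  88:843  89:1787  90:1758  91:13666  92:7905  93:5892  94:4402  95:10046
  96:2505  97:1997  98:3811  99:2508  100:9263  101:9128  102:10742  103:4224
  104:3351  105:11050  106:10886  107:10717  108:12129  109:9243  110:1761  111:7241
  112:13222  113:435  114:13054  115:4269  116:2813  117:8659
Giant step factor: 2422^(-118) ≡ 1661 (mod 13691).
Scan 12971·1661^i mod 13691 for i = 0, 1, …:
  i=0: 12971   i=1: 8888   i=2: 4070   i=3: 10607
  i=4: 11601
Match at i=4, j=27: e = 4·118 + 27 = 499.

499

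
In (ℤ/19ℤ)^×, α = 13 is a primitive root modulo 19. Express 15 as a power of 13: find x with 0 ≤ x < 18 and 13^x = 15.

13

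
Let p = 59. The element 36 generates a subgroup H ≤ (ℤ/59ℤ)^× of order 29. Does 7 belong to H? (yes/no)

7 ∈ ⟨36⟩ iff 7^29 ≡ 1 (mod 59), since |⟨36⟩| = 29.
7^29 mod 59 = 1.
Since 1 = 1, 7 lies in the subgroup.

yes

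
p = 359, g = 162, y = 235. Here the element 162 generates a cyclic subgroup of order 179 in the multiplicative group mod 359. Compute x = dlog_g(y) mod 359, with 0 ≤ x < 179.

Baby-step giant-step with m = ceil(sqrt(179)) = 14.
Baby table (162^j mod 359 for j=0..13):
  0:1  1:162  2:37  3:250  4:292  5:275  6:34  7:123
  8:181  9:243  10:235  11:16  12:79  13:233
Giant step factor: 162^(-14) ≡ 176 (mod 359).
Scan 235·176^i mod 359 for i = 0, 1, …:
  i=0: 235
Match at i=0, j=10: x = 0·14 + 10 = 10.

10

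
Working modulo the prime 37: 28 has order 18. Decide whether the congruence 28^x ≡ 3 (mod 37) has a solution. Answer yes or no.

3 ∈ ⟨28⟩ iff 3^18 ≡ 1 (mod 37), since |⟨28⟩| = 18.
3^18 mod 37 = 1.
Since 1 = 1, 3 lies in the subgroup.

yes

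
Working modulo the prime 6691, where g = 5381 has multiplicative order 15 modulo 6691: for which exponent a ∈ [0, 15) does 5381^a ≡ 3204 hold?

Successive powers of 5381 modulo 6691:
  5381^0=1  5381^1=5381  5381^2=3204
So 5381^2 ≡ 3204 (mod 6691), giving a = 2.

2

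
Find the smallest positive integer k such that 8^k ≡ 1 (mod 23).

11

The order of 8 must divide p − 1 = 22 = 2 · 11.
Divisors: 1, 2, 11, 22.
Check each in increasing order: 8^1 ≡ 8;  8^2 ≡ 18;  8^11 ≡ 1.
Smallest exponent giving 1 is 11.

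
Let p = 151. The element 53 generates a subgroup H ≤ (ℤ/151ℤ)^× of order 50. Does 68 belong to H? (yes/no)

68 ∈ ⟨53⟩ iff 68^50 ≡ 1 (mod 151), since |⟨53⟩| = 50.
68^50 mod 151 = 1.
Since 1 = 1, 68 lies in the subgroup.

yes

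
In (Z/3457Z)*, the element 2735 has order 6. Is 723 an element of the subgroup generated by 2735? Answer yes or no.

⟨2735⟩ has order 6; its elements mod 3457 are {1, 722, 723, 2734, 2735, 3456}.
723 is in this set.

yes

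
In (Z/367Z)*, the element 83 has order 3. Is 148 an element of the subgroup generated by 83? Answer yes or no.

no

⟨83⟩ has order 3; its elements mod 367 are {1, 83, 283}.
148 is not in this set.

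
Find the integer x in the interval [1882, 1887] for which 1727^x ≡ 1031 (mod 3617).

1885

Compute 1727^1882 mod 3617 = 3592, then multiply by 1727 repeatedly:
  1727^1882=3592  1727^1883=229  1727^1884=1230  1727^1885=1031
Found 1031 at exponent 1885.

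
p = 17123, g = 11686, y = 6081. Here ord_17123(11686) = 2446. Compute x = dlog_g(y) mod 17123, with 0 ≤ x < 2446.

Baby-step giant-step with m = ceil(sqrt(2446)) = 50.
Baby table (11686^j mod 17123 for j=0..49):
  0:1  1:11686  2:6671  3:13410  4:16687  5:7558  6:2354  7:9306
  8:1743  9:9451  10:1036  11:735  12:10587  13:6007  14:10625  15:4877
  16:7278  17:767  18:7833  19:14003  20:11670  21:8048  22:9412  23:7603
  24:14534  25:1287  26:5888  27:6954  28:15809  29:3927  30:1282  31:15950
  32:7845  33:128  34:6107  35:14861  36:4180  37:12684  38:8536  39:10221
  40:9681  41:505  42:11118  43:12747  44:8465  45:2419  46:15484  47:7283
  48:7828  49:6942
Giant step factor: 11686^(-50) ≡ 15190 (mod 17123).
Scan 6081·15190^i mod 17123 for i = 0, 1, …:
  i=0: 6081   i=1: 8928   i=2: 2160   i=3: 2732
  i=4: 10051   i=5: 6022   i=6: 3114   i=7: 7934
  i=8: 5786   i=9: 14104     …   i=47: 8850
  i=48: 15950
Match at i=48, j=31: x = 48·50 + 31 = 2431.

2431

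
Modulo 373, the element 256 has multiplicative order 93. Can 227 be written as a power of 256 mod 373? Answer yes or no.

227 ∈ ⟨256⟩ iff 227^93 ≡ 1 (mod 373), since |⟨256⟩| = 93.
227^93 mod 373 = 269.
Since 269 ≠ 1, 227 does not lie in the subgroup.

no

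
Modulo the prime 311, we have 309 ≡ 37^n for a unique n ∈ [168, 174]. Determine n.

Compute 37^168 mod 311 = 26, then multiply by 37 repeatedly:
  37^168=26  37^169=29  37^170=140  37^171=204  37^172=84
  37^173=309
Found 309 at exponent 173.

173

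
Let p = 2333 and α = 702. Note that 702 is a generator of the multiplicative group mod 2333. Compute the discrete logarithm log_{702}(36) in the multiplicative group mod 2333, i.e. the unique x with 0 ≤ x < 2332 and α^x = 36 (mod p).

Baby-step giant-step with m = ceil(sqrt(2332)) = 49.
Baby table (702^j mod 2333 for j=0..48):
  0:1  1:702  2:541  3:1836  4:1056  5:1751  6:2044  7:93
  8:2295  9:1320  10:439  11:222  12:1866  13:1119  14:1650  15:1132
  16:1444  17:1166  18:1982  19:896  20:1415  21:1805  22:291  23:1311
  24:1120  25:19  26:1673  27:947  28:2222  29:1400  30:607  31:1508
  32:1767  33:1611  34:1750  35:1342  36:1885  37:459  38:264  39:1021
  40:511  41:1773  42:1157  43:330  44:693  45:1222  46:1633  47:863
  48:1579
Giant step factor: 702^(-49) ≡ 338 (mod 2333).
Scan 36·338^i mod 2333 for i = 0, 1, …:
  i=0: 36   i=1: 503   i=2: 2038   i=3: 609
  i=4: 538   i=5: 2203   i=6: 387   i=7: 158
  i=8: 2078   i=9: 131     …   i=38: 2221
  i=39: 1805
Match at i=39, j=21: x = 39·49 + 21 = 1932.

1932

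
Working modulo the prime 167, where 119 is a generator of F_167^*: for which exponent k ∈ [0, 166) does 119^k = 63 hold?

Baby-step giant-step with m = ceil(sqrt(166)) = 13.
Baby table (119^j mod 167 for j=0..12):
  0:1  1:119  2:133  3:129  4:154  5:123  6:108  7:160
  8:2  9:71  10:99  11:91  12:141
Giant step factor: 119^(-13) ≡ 74 (mod 167).
Scan 63·74^i mod 167 for i = 0, 1, …:
  i=0: 63   i=1: 153   i=2: 133
Match at i=2, j=2: k = 2·13 + 2 = 28.

28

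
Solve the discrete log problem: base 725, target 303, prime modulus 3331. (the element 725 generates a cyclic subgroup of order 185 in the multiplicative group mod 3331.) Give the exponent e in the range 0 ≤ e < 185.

153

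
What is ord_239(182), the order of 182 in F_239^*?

The order of 182 must divide p − 1 = 238 = 2 · 7 · 17.
Divisors: 1, 2, 7, 14, 17, 34, 119, 238.
Check each in increasing order: 182^1 ≡ 182;  182^2 ≡ 142;  182^7 ≡ 187;  182^14 ≡ 75;  182^17 ≡ 10;  182^34 ≡ 100;  182^119 ≡ 1.
Smallest exponent giving 1 is 119.

119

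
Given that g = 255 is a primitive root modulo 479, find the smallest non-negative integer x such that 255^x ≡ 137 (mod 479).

Baby-step giant-step with m = ceil(sqrt(478)) = 22.
Baby table (255^j mod 479 for j=0..21):
  0:1  1:255  2:360  3:311  4:270  5:353  6:442  7:145
  8:92  9:468  10:69  11:351  12:411  13:383  14:428  15:407
  16:321  17:425  18:121  19:199  20:450  21:269
Giant step factor: 255^(-22) ≡ 44 (mod 479).
Scan 137·44^i mod 479 for i = 0, 1, …:
  i=0: 137   i=1: 280   i=2: 345   i=3: 331
  i=4: 194   i=5: 393   i=6: 48   i=7: 196
  i=8: 2   i=9: 88   i=10: 40   i=11: 323
  i=12: 321
Match at i=12, j=16: x = 12·22 + 16 = 280.

280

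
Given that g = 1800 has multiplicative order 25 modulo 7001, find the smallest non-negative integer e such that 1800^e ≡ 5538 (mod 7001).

2

Successive powers of 1800 modulo 7001:
  1800^0=1  1800^1=1800  1800^2=5538
So 1800^2 ≡ 5538 (mod 7001), giving e = 2.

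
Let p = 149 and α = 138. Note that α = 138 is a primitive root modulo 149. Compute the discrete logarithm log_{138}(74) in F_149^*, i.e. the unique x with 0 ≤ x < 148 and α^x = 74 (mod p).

Successive powers of 138 modulo 149:
  138^0=1  138^1=138  138^2=121  138^3=10  138^4=39  138^5=18
  138^6=100  138^7=92  138^8=31  138^9=106  138^10=26  138^11=12
  138^12=17  138^13=111  138^14=120  138^15=21  138^16=67  138^17=8
  138^18=61  138^19=74
So 138^19 ≡ 74 (mod 149), giving x = 19.

19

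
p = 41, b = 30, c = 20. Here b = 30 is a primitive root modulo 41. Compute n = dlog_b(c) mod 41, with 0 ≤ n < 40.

Successive powers of 30 modulo 41:
  30^0=1  30^1=30  30^2=39  30^3=22  30^4=4  30^5=38
  30^6=33  30^7=6  30^8=16  30^9=29  30^10=9  30^11=24
  30^12=23  30^13=34  30^14=36  30^15=14  30^16=10  30^17=13
  30^18=21  30^19=15  30^20=40  30^21=11  30^22=2  30^23=19
  30^24=37  30^25=3  30^26=8  30^27=35  30^28=25  30^29=12
  30^30=32  30^31=17  30^32=18  30^33=7  30^34=5  30^35=27
  30^36=31  30^37=28  30^38=20
So 30^38 ≡ 20 (mod 41), giving n = 38.

38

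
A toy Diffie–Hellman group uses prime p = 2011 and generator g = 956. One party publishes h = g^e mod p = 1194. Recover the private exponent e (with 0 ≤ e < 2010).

Baby-step giant-step with m = ceil(sqrt(2010)) = 45.
Baby table (956^j mod 2011 for j=0..44):
  0:1  1:956  2:942  3:1635  4:513  5:1755  6:606  7:168
  8:1739  9:1398  10:1184  11:1722  12:1234  13:1258  14:70  15:557
  16:1588  17:1834  18:1723  19:179  20:189  21:1705  22:1070  23:1332
  24:429  25:1891  26:1918  27:1587  28:878  29:781  30:555  31:1687
  32:1961  33:464  34:1164  35:701  36:493  37:734  38:1876  39:1655
  40:1534  41:485  42:1130  43:373  44:641
Giant step factor: 956^(-45) ≡ 572 (mod 2011).
Scan 1194·572^i mod 2011 for i = 0, 1, …:
  i=0: 1194   i=1: 1239   i=2: 836   i=3: 1585
  i=4: 1670   i=5: 15   i=6: 536   i=7: 920
  i=8: 1369   i=9: 789     …   i=35: 1774
  i=36: 1184
Match at i=36, j=10: e = 36·45 + 10 = 1630.

1630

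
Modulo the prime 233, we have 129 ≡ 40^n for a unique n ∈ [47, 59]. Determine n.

50

Compute 40^47 mod 233 = 194, then multiply by 40 repeatedly:
  40^47=194  40^48=71  40^49=44  40^50=129
Found 129 at exponent 50.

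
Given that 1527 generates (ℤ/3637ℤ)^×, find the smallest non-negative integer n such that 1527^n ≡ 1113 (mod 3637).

385

Baby-step giant-step with m = ceil(sqrt(3636)) = 61.
Baby table (1527^j mod 3637 for j=0..60):
  0:1  1:1527  2:412  3:3560  4:2442  5:1009  6:2292  7:1090
  8:2321  9:1729  10:3358  11:3133  12:1436  13:3298  14:2438  15:2175
  16:644  17:1398  18:3464  19:1330  20:1464  21:2410  22:3063  23:19
  24:3554  25:554  26:2174  27:2754  28:986  29:3541  30:2525  31:455
  32:118  33:1973  34:1335  35:1825  36:833  37:2678  38:1318  39:1325
  40:1103  41:350  42:3448  43:2357  44:2146  45:5  46:361  47:2060
  48:3252  49:1299  50:1408  51:549  52:1813  53:694  54:1371  55:2242
  56:1117  57:3543  58:1942  59:1279  60:3601
Giant step factor: 1527^(-61) ≡ 1160 (mod 3637).
Scan 1113·1160^i mod 3637 for i = 0, 1, …:
  i=0: 1113   i=1: 3582   i=2: 1666   i=3: 1313
  i=4: 2814   i=5: 1851   i=6: 1330
Match at i=6, j=19: n = 6·61 + 19 = 385.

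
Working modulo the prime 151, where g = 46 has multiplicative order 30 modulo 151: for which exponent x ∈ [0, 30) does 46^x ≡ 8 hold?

Successive powers of 46 modulo 151:
  46^0=1  46^1=46  46^2=2  46^3=92  46^4=4  46^5=33
  46^6=8
So 46^6 ≡ 8 (mod 151), giving x = 6.

6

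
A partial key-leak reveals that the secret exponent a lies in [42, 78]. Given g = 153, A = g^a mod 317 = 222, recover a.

52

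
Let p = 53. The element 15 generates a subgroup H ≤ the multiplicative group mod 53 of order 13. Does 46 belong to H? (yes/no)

yes

⟨15⟩ has order 13; its elements mod 53 are {1, 10, 13, 15, 16, 24, 28, 36, 42, 44, 46, 47, 49}.
46 is in this set.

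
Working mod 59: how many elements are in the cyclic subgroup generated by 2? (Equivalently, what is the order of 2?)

58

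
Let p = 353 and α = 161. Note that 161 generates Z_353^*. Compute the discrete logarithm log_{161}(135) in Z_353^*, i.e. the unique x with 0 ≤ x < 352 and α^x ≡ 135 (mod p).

Baby-step giant-step with m = ceil(sqrt(352)) = 19.
Baby table (161^j mod 353 for j=0..18):
  0:1  1:161  2:152  3:115  4:159  5:183  6:164  7:282
  8:218  9:151  10:307  11:7  12:68  13:5  14:99  15:54
  16:222  17:89  18:209
Giant step factor: 161^(-19) ≡ 96 (mod 353).
Scan 135·96^i mod 353 for i = 0, 1, …:
  i=0: 135   i=1: 252   i=2: 188   i=3: 45
  i=4: 84   i=5: 298   i=6: 15   i=7: 28
  i=8: 217   i=9: 5
Match at i=9, j=13: x = 9·19 + 13 = 184.

184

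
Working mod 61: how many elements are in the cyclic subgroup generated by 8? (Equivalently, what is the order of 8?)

20

The order of 8 must divide p − 1 = 60 = 2^2 · 3 · 5.
Divisors: 1, 2, 3, 4, 5, 6, 10, 12, 15, 20, 30, 60.
Check each in increasing order: 8^1 ≡ 8;  8^2 ≡ 3;  8^3 ≡ 24;  8^4 ≡ 9;  8^5 ≡ 11;  8^6 ≡ 27;  8^10 ≡ 60;  8^12 ≡ 58;  8^15 ≡ 50;  8^20 ≡ 1.
Smallest exponent giving 1 is 20.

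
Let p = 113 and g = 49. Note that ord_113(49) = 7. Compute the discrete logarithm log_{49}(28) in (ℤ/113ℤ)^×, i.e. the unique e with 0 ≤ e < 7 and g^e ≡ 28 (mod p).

2

Successive powers of 49 modulo 113:
  49^0=1  49^1=49  49^2=28
So 49^2 ≡ 28 (mod 113), giving e = 2.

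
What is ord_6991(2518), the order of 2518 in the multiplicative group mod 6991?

The order of 2518 must divide p − 1 = 6990 = 2 · 3 · 5 · 233.
Divisors: 1, 2, 3, 5, 6, 10, 15, 30, 233, 466, 699, 1165, 1398, 2330, 3495, 6990.
Check each in increasing order: 2518^1 ≡ 2518;  2518^2 ≡ 6478;  2518^3 ≡ 1601;  2518^5 ≡ 3625;  2518^6 ≡ 4495;  2518^10 ≡ 4536;  2518^15 ≡ 168;  2518^30 ≡ 260;  2518^233 ≡ 4254;  2518^466 ≡ 3808;  2518^699 ≡ 1085;  2518^1165 ≡ 6990;  2518^1398 ≡ 2737;  2518^2330 ≡ 1.
Smallest exponent giving 1 is 2330.

2330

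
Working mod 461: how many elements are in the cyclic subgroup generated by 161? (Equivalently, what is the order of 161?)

460

The order of 161 must divide p − 1 = 460 = 2^2 · 5 · 23.
Divisors: 1, 2, 4, 5, 10, 20, 23, 46, 92, 115, 230, 460.
Check each in increasing order: 161^1 ≡ 161;  161^2 ≡ 105;  161^4 ≡ 422;  161^5 ≡ 175;  161^10 ≡ 199;  161^20 ≡ 416;  161^23 ≡ 386;  161^46 ≡ 93;  161^92 ≡ 351;  161^115 ≡ 413;  161^230 ≡ 460;  161^460 ≡ 1.
Smallest exponent giving 1 is 460.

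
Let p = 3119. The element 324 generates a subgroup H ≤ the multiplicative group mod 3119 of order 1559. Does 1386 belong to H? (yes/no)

1386 ∈ ⟨324⟩ iff 1386^1559 ≡ 1 (mod 3119), since |⟨324⟩| = 1559.
1386^1559 mod 3119 = 3118.
Since 3118 ≠ 1, 1386 does not lie in the subgroup.

no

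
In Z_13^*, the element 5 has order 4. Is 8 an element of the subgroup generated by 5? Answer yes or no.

⟨5⟩ has order 4; its elements mod 13 are {1, 5, 8, 12}.
8 is in this set.

yes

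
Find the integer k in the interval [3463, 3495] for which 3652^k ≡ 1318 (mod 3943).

Compute 3652^3463 mod 3943 = 3799, then multiply by 3652 repeatedly:
  3652^3463=3799  3652^3464=2474  3652^3465=1635  3652^3466=1318
Found 1318 at exponent 3466.

3466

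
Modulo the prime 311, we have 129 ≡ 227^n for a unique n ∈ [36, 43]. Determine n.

39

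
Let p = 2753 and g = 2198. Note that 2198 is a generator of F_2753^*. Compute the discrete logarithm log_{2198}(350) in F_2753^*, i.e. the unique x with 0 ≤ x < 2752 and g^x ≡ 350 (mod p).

Baby-step giant-step with m = ceil(sqrt(2752)) = 53.
Baby table (2198^j mod 2753 for j=0..52):
  0:1  1:2198  2:2442  3:1919  4:366  5:592  6:1800  7:339
  8:1812  9:1938  10:833  11:189  12:2472  13:1787  14:2048  15:349
  16:1768  17:1581  18:752  19:1096  20:133  21:516  22:2685  23:1951
  24:1877  25:1652  26:2642  27:1039  28:1485  29:1725  30:669  31:360
  32:1169  33:913  34:2590  35:2369  36:1139  37:1045  38:908  39:2612
  40:1171  41:2556  42:1968  43:701  44:1871  45:2229  46:1755  47:537
  48:2042  49:926  50:881  51:1079  52:1309
Giant step factor: 2198^(-53) ≡ 2512 (mod 2753).
Scan 350·2512^i mod 2753 for i = 0, 1, …:
  i=0: 350   i=1: 993   i=2: 198   i=3: 1836
  i=4: 757   i=5: 2014   i=6: 1907   i=7: 164
  i=8: 1771   i=9: 2657     …   i=22: 2057
  i=23: 2556
Match at i=23, j=41: x = 23·53 + 41 = 1260.

1260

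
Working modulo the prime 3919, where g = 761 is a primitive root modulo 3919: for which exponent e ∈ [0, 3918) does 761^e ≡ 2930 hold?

755

Baby-step giant-step with m = ceil(sqrt(3918)) = 63.
Baby table (761^j mod 3919 for j=0..62):
  0:1  1:761  2:3028  3:3855  4:2243  5:2158  6:177  7:1451
  8:2972  9:429  10:1192  11:1823  12:3896  13:2092  14:898  15:1472
  16:3277  17:1313  18:3767  19:1898  20:2186  21:1890  22:17  23:1180
  24:529  25:2831  26:2860  27:1415  28:3009  29:1153  30:3496  31:3374
  32:669  33:3558  34:3528  35:293  36:3509  37:1510  38:843  39:2726
  40:1335  41:914  42:1891  43:778  44:289  45:465  46:1155  47:1099
  48:1592  49:541  50:206  51:6  52:647  53:2492  54:3535  55:1701
  56:1191  57:1062  58:868  59:2156  60:2574  61:3233  62:3100
Giant step factor: 761^(-63) ≡ 3777 (mod 3919).
Scan 2930·3777^i mod 3919 for i = 0, 1, …:
  i=0: 2930   i=1: 3273   i=2: 1595   i=3: 812
  i=4: 2266   i=5: 3505   i=6: 3   i=7: 3493
  i=8: 1707   i=9: 584   i=10: 3290   i=11: 3100
Match at i=11, j=62: e = 11·63 + 62 = 755.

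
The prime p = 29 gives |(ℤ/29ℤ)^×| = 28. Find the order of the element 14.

28

The order of 14 must divide p − 1 = 28 = 2^2 · 7.
Divisors: 1, 2, 4, 7, 14, 28.
Check each in increasing order: 14^1 ≡ 14;  14^2 ≡ 22;  14^4 ≡ 20;  14^7 ≡ 12;  14^14 ≡ 28;  14^28 ≡ 1.
Smallest exponent giving 1 is 28.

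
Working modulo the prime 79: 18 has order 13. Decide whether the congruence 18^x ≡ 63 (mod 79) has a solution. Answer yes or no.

no

63 ∈ ⟨18⟩ iff 63^13 ≡ 1 (mod 79), since |⟨18⟩| = 13.
63^13 mod 79 = 24.
Since 24 ≠ 1, 63 does not lie in the subgroup.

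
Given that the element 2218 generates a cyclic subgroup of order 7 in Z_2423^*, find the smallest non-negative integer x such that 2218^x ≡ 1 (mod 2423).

0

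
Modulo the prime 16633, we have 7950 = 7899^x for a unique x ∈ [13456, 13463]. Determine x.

13456

Compute 7899^13456 mod 16633 = 7950, then multiply by 7899 repeatedly:
  7899^13456=7950
Found 7950 at exponent 13456.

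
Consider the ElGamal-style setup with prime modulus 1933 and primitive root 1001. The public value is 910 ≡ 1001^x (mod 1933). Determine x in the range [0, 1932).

1680

Baby-step giant-step with m = ceil(sqrt(1932)) = 44.
Baby table (1001^j mod 1933 for j=0..43):
  0:1  1:1001  2:707  3:229  4:1135  5:1464  6:250  7:893
  8:847  9:1193  10:1532  11:663  12:644  13:955  14:1053  15:568
  16:266  17:1445  18:561  19:991  20:362  21:891  22:778  23:1712
  24:1074  25:326  26:1582  27:455  28:1200  29:807  30:1746  31:314
  32:1168  33:1636  34:385  35:718  36:1575  37:1180  38:117  39:1137
  40:1533  41:1664  42:1351  43:1184
Giant step factor: 1001^(-44) ≡ 1084 (mod 1933).
Scan 910·1084^i mod 1933 for i = 0, 1, …:
  i=0: 910   i=1: 610   i=2: 154   i=3: 698
  i=4: 829   i=5: 1724   i=6: 1538   i=7: 946
  i=8: 974   i=9: 398     …   i=37: 1422
  i=38: 847
Match at i=38, j=8: x = 38·44 + 8 = 1680.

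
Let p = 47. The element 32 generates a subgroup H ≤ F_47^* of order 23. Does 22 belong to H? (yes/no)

no

⟨32⟩ has order 23; its elements mod 47 are {1, 2, 3, 4, 6, 7, 8, 9, 12, 14, 16, 17, 18, 21, 24, 25, 27, 28, 32, 34, 36, 37, 42}.
22 is not in this set.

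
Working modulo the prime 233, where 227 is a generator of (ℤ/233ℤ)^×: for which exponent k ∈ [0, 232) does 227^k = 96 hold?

229

Baby-step giant-step with m = ceil(sqrt(232)) = 16.
Baby table (227^j mod 233 for j=0..15):
  0:1  1:227  2:36  3:17  4:131  5:146  6:56  7:130
  8:152  9:20  10:113  11:21  12:107  13:57  14:124  15:188
Giant step factor: 227^(-16) ≡ 63 (mod 233).
Scan 96·63^i mod 233 for i = 0, 1, …:
  i=0: 96   i=1: 223   i=2: 69   i=3: 153
  i=4: 86   i=5: 59   i=6: 222   i=7: 6
  i=8: 145   i=9: 48     …   i=13: 43
  i=14: 146
Match at i=14, j=5: k = 14·16 + 5 = 229.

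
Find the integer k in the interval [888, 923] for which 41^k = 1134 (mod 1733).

Compute 41^888 mod 1733 = 193, then multiply by 41 repeatedly:
  41^888=193  41^889=981  41^890=362  41^891=978  41^892=239
  41^893=1134
Found 1134 at exponent 893.

893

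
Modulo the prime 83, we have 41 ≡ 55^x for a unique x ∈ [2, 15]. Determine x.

Compute 55^2 mod 83 = 37, then multiply by 55 repeatedly:
  55^2=37  55^3=43  55^4=41
Found 41 at exponent 4.

4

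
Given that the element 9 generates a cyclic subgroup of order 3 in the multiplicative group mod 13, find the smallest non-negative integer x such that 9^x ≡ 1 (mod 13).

0

Successive powers of 9 modulo 13:
  9^0=1
So 9^0 ≡ 1 (mod 13), giving x = 0.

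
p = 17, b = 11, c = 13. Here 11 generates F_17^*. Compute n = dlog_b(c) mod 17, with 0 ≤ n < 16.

Successive powers of 11 modulo 17:
  11^0=1  11^1=11  11^2=2  11^3=5  11^4=4  11^5=10
  11^6=8  11^7=3  11^8=16  11^9=6  11^10=15  11^11=12
  11^12=13
So 11^12 ≡ 13 (mod 17), giving n = 12.

12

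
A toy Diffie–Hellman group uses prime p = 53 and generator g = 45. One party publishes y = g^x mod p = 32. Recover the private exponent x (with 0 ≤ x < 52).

45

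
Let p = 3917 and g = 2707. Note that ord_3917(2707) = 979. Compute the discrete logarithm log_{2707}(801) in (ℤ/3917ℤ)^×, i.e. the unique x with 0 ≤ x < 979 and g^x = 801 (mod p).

222

Baby-step giant-step with m = ceil(sqrt(979)) = 32.
Baby table (2707^j mod 3917 for j=0..31):
  0:1  1:2707  2:3059  3:175  4:3685  5:2613  6:3206  7:2487
  8:2903  9:919  10:438  11:2732  12:228  13:2227  14:226  15:730
  16:1942  17:380  18:2406  19:2988  20:3828  21:1931  22:1939  23:93
  24:1063  25:2463  26:607  27:1926  28:155  29:466  30:188  31:3623
Giant step factor: 2707^(-32) ≡ 3230 (mod 3917).
Scan 801·3230^i mod 3917 for i = 0, 1, …:
  i=0: 801   i=1: 2010   i=2: 1831   i=3: 3377
  i=4: 2782   i=5: 262   i=6: 188
Match at i=6, j=30: x = 6·32 + 30 = 222.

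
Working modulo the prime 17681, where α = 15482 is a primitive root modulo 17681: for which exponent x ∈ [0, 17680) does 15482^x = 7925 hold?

13149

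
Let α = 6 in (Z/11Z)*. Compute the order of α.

10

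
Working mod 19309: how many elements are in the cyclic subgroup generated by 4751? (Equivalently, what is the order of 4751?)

The order of 4751 must divide p − 1 = 19308 = 2^2 · 3 · 1609.
Divisors: 1, 2, 3, 4, 6, 12, 1609, 3218, 4827, 6436, 9654, 19308.
Check each in increasing order: 4751^1 ≡ 4751;  4751^2 ≡ 19089;  4751^3 ≡ 16775;  4751^4 ≡ 9782;  4751^6 ≡ 10568;  4751^12 ≡ 18677;  4751^1609 ≡ 7213;  4751^3218 ≡ 8923;  4751^4827 ≡ 4702;  4751^6436 ≡ 8922;  4751^9654 ≡ 19308;  4751^19308 ≡ 1.
Smallest exponent giving 1 is 19308.

19308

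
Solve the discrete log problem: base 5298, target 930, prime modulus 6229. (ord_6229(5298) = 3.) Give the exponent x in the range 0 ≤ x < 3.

2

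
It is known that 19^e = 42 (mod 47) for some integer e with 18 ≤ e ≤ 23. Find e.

Compute 19^18 mod 47 = 24, then multiply by 19 repeatedly:
  19^18=24  19^19=33  19^20=16  19^21=22  19^22=42
Found 42 at exponent 22.

22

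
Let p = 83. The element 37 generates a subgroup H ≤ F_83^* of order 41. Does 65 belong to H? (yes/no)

65 ∈ ⟨37⟩ iff 65^41 ≡ 1 (mod 83), since |⟨37⟩| = 41.
65^41 mod 83 = 1.
Since 1 = 1, 65 lies in the subgroup.

yes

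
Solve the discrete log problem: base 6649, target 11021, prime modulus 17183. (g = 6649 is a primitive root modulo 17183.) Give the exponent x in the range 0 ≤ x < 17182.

6682

Baby-step giant-step with m = ceil(sqrt(17182)) = 132.
Baby table (6649^j mod 17183 for j=0..131):
  0:1  1:6649  2:14525  3:8265  4:2751  5:8687  6:7800  7:3906
  8:7481  9:13567  10:13416  11:6031  12:12180  13:1341  14:15515  15:9686
  16:330  17:11929  18:16376  19:12536  20:14314  21:14332  22:13733  23:255
  24:11561  25:9530  26:11249  27:14185  28:15761  29:12955  30:16599  31:342
  32:5802  33:1663  34:8618  35:12960  36:15478  37:4235  38:12761  39:15418
  40:504  41:411  42:642  43:7274  44:11864  45:13766  46:13476  47:9762
  48:7347  49:16117  50:8745  51:15416  52:4389  53:5727  54:1295  55:1772
  56:11673  57:15349  58:5664  59:11983  60:14579  61:6468  62:13866  63:8239
  64:1707  65:9063  66:16289  67:1112  68:4998  69:16963  70:14958  71:538
  72:3098  73:13368  74:13356  75:2300  76:17013  77:3748  78:5102  79:3956
  80:13454  81:948  82:14274  83:6117  84:16955  85:13315  86:4619  87:5710
  88:8543  89:12592  90:8632  91:2948  92:12632  93:16847  94:16909  95:16755
  96:6606  97:3546  98:2278  99:8199  100:10675  101:12285  102:12166  103:11353
  104:1178  105:14257  106:13365  107:10592  108:10274  109:9401  110:12678  111:13407
  112:14922  113:1736  114:12871  115:7939  116:235  117:16045  118:11141  119:596
  120:10714  121:13851  122:11602  123:7211  124:5369  125:9390  126:8271  127:8279
  128:9922  129:5841  130:3229  131:8054
Giant step factor: 6649^(-132) ≡ 14414 (mod 17183).
Scan 11021·14414^i mod 17183 for i = 0, 1, …:
  i=0: 11021   i=1: 17042   i=2: 12403   i=3: 4910
  i=4: 13146   i=5: 9503   i=6: 10549   i=7: 919
  i=8: 15556   i=9: 3217     …   i=49: 2657
  i=50: 14274
Match at i=50, j=82: x = 50·132 + 82 = 6682.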